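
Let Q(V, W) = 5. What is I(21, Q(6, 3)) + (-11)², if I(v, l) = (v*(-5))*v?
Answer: -2084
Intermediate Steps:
I(v, l) = -5*v² (I(v, l) = (-5*v)*v = -5*v²)
I(21, Q(6, 3)) + (-11)² = -5*21² + (-11)² = -5*441 + 121 = -2205 + 121 = -2084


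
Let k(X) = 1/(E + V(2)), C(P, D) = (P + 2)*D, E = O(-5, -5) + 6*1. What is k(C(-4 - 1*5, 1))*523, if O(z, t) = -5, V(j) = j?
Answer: 523/3 ≈ 174.33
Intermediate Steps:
E = 1 (E = -5 + 6*1 = -5 + 6 = 1)
C(P, D) = D*(2 + P) (C(P, D) = (2 + P)*D = D*(2 + P))
k(X) = 1/3 (k(X) = 1/(1 + 2) = 1/3)
k(C(-4 - 1*5, 1))*523 = (1/3)*523 = 523/3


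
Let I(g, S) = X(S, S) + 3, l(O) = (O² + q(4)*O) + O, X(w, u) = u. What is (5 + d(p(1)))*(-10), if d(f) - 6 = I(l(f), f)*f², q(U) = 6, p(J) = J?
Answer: -150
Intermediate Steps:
l(O) = O² + 7*O (l(O) = (O² + 6*O) + O = O² + 7*O)
I(g, S) = 3 + S (I(g, S) = S + 3 = 3 + S)
d(f) = 6 + f²*(3 + f) (d(f) = 6 + (3 + f)*f² = 6 + f²*(3 + f))
(5 + d(p(1)))*(-10) = (5 + (6 + 1²*(3 + 1)))*(-10) = (5 + (6 + 1*4))*(-10) = (5 + (6 + 4))*(-10) = (5 + 10)*(-10) = 15*(-10) = -150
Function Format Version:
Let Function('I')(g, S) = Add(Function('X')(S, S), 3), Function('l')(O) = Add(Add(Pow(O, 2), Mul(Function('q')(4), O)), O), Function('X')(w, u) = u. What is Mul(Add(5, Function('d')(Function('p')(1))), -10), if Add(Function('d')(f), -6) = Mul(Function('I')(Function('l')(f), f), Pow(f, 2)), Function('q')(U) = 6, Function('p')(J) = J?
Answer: -150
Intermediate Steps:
Function('l')(O) = Add(Pow(O, 2), Mul(7, O)) (Function('l')(O) = Add(Add(Pow(O, 2), Mul(6, O)), O) = Add(Pow(O, 2), Mul(7, O)))
Function('I')(g, S) = Add(3, S) (Function('I')(g, S) = Add(S, 3) = Add(3, S))
Function('d')(f) = Add(6, Mul(Pow(f, 2), Add(3, f))) (Function('d')(f) = Add(6, Mul(Add(3, f), Pow(f, 2))) = Add(6, Mul(Pow(f, 2), Add(3, f))))
Mul(Add(5, Function('d')(Function('p')(1))), -10) = Mul(Add(5, Add(6, Mul(Pow(1, 2), Add(3, 1)))), -10) = Mul(Add(5, Add(6, Mul(1, 4))), -10) = Mul(Add(5, Add(6, 4)), -10) = Mul(Add(5, 10), -10) = Mul(15, -10) = -150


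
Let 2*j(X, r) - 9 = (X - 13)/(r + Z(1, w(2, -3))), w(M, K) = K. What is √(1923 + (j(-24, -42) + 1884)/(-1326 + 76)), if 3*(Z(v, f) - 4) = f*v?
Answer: √1826615310/975 ≈ 43.835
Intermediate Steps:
Z(v, f) = 4 + f*v/3 (Z(v, f) = 4 + (f*v)/3 = 4 + f*v/3)
j(X, r) = 9/2 + (-13 + X)/(2*(3 + r)) (j(X, r) = 9/2 + ((X - 13)/(r + (4 + (⅓)*(-3)*1)))/2 = 9/2 + ((-13 + X)/(r + (4 - 1)))/2 = 9/2 + ((-13 + X)/(r + 3))/2 = 9/2 + ((-13 + X)/(3 + r))/2 = 9/2 + (-13 + X)/(2*(3 + r)))
√(1923 + (j(-24, -42) + 1884)/(-1326 + 76)) = √(1923 + ((14 - 24 + 9*(-42))/(2*(3 - 42)) + 1884)/(-1326 + 76)) = √(1923 + ((½)*(14 - 24 - 378)/(-39) + 1884)/(-1250)) = √(1923 + ((½)*(-1/39)*(-388) + 1884)*(-1/1250)) = √(1923 + (194/39 + 1884)*(-1/1250)) = √(1923 + (73670/39)*(-1/1250)) = √(1923 - 7367/4875) = √(9367258/4875) = √1826615310/975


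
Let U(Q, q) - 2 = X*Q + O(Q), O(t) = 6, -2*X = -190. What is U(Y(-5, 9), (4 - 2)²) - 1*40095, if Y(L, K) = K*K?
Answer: -32392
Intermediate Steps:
X = 95 (X = -½*(-190) = 95)
Y(L, K) = K²
U(Q, q) = 8 + 95*Q (U(Q, q) = 2 + (95*Q + 6) = 2 + (6 + 95*Q) = 8 + 95*Q)
U(Y(-5, 9), (4 - 2)²) - 1*40095 = (8 + 95*9²) - 1*40095 = (8 + 95*81) - 40095 = (8 + 7695) - 40095 = 7703 - 40095 = -32392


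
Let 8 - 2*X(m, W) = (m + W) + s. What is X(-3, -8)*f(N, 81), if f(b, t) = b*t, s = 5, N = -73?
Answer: -41391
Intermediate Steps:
X(m, W) = 3/2 - W/2 - m/2 (X(m, W) = 4 - ((m + W) + 5)/2 = 4 - ((W + m) + 5)/2 = 4 - (5 + W + m)/2 = 4 + (-5/2 - W/2 - m/2) = 3/2 - W/2 - m/2)
X(-3, -8)*f(N, 81) = (3/2 - 1/2*(-8) - 1/2*(-3))*(-73*81) = (3/2 + 4 + 3/2)*(-5913) = 7*(-5913) = -41391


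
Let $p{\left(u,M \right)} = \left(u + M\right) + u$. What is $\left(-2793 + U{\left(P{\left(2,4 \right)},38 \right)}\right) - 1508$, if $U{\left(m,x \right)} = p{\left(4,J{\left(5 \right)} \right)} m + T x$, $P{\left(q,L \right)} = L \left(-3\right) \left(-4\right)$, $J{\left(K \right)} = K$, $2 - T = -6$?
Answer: $-3373$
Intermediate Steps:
$T = 8$ ($T = 2 - -6 = 2 + 6 = 8$)
$p{\left(u,M \right)} = M + 2 u$ ($p{\left(u,M \right)} = \left(M + u\right) + u = M + 2 u$)
$P{\left(q,L \right)} = 12 L$ ($P{\left(q,L \right)} = - 3 L \left(-4\right) = 12 L$)
$U{\left(m,x \right)} = 8 x + 13 m$ ($U{\left(m,x \right)} = \left(5 + 2 \cdot 4\right) m + 8 x = \left(5 + 8\right) m + 8 x = 13 m + 8 x = 8 x + 13 m$)
$\left(-2793 + U{\left(P{\left(2,4 \right)},38 \right)}\right) - 1508 = \left(-2793 + \left(8 \cdot 38 + 13 \cdot 12 \cdot 4\right)\right) - 1508 = \left(-2793 + \left(304 + 13 \cdot 48\right)\right) - 1508 = \left(-2793 + \left(304 + 624\right)\right) - 1508 = \left(-2793 + 928\right) - 1508 = -1865 - 1508 = -3373$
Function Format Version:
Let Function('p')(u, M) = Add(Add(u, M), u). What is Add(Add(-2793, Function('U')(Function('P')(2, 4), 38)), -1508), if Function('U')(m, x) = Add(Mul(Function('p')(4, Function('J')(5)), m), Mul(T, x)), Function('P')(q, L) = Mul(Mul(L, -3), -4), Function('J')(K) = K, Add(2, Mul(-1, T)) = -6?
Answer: -3373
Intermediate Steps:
T = 8 (T = Add(2, Mul(-1, -6)) = Add(2, 6) = 8)
Function('p')(u, M) = Add(M, Mul(2, u)) (Function('p')(u, M) = Add(Add(M, u), u) = Add(M, Mul(2, u)))
Function('P')(q, L) = Mul(12, L) (Function('P')(q, L) = Mul(Mul(-3, L), -4) = Mul(12, L))
Function('U')(m, x) = Add(Mul(8, x), Mul(13, m)) (Function('U')(m, x) = Add(Mul(Add(5, Mul(2, 4)), m), Mul(8, x)) = Add(Mul(Add(5, 8), m), Mul(8, x)) = Add(Mul(13, m), Mul(8, x)) = Add(Mul(8, x), Mul(13, m)))
Add(Add(-2793, Function('U')(Function('P')(2, 4), 38)), -1508) = Add(Add(-2793, Add(Mul(8, 38), Mul(13, Mul(12, 4)))), -1508) = Add(Add(-2793, Add(304, Mul(13, 48))), -1508) = Add(Add(-2793, Add(304, 624)), -1508) = Add(Add(-2793, 928), -1508) = Add(-1865, -1508) = -3373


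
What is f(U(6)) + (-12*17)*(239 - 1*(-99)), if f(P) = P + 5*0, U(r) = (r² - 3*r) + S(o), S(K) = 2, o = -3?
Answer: -68932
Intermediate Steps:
U(r) = 2 + r² - 3*r (U(r) = (r² - 3*r) + 2 = 2 + r² - 3*r)
f(P) = P (f(P) = P + 0 = P)
f(U(6)) + (-12*17)*(239 - 1*(-99)) = (2 + 6² - 3*6) + (-12*17)*(239 - 1*(-99)) = (2 + 36 - 18) - 204*(239 + 99) = 20 - 204*338 = 20 - 68952 = -68932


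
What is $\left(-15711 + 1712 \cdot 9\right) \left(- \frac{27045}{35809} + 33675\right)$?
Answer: $- \frac{365369832090}{35809} \approx -1.0203 \cdot 10^{7}$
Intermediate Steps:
$\left(-15711 + 1712 \cdot 9\right) \left(- \frac{27045}{35809} + 33675\right) = \left(-15711 + 15408\right) \left(\left(-27045\right) \frac{1}{35809} + 33675\right) = - 303 \left(- \frac{27045}{35809} + 33675\right) = \left(-303\right) \frac{1205841030}{35809} = - \frac{365369832090}{35809}$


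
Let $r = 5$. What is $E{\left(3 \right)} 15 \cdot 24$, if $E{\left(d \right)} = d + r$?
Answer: $2880$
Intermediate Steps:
$E{\left(d \right)} = 5 + d$ ($E{\left(d \right)} = d + 5 = 5 + d$)
$E{\left(3 \right)} 15 \cdot 24 = \left(5 + 3\right) 15 \cdot 24 = 8 \cdot 15 \cdot 24 = 120 \cdot 24 = 2880$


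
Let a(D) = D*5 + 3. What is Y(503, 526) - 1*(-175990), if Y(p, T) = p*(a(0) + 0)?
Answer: 177499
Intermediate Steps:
a(D) = 3 + 5*D (a(D) = 5*D + 3 = 3 + 5*D)
Y(p, T) = 3*p (Y(p, T) = p*((3 + 5*0) + 0) = p*((3 + 0) + 0) = p*(3 + 0) = p*3 = 3*p)
Y(503, 526) - 1*(-175990) = 3*503 - 1*(-175990) = 1509 + 175990 = 177499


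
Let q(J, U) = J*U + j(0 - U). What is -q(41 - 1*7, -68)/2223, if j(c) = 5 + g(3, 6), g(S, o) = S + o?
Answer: 766/741 ≈ 1.0337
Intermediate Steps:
j(c) = 14 (j(c) = 5 + (3 + 6) = 5 + 9 = 14)
q(J, U) = 14 + J*U (q(J, U) = J*U + 14 = 14 + J*U)
-q(41 - 1*7, -68)/2223 = -(14 + (41 - 1*7)*(-68))/2223 = -(14 + (41 - 7)*(-68))*(1/2223) = -(14 + 34*(-68))*(1/2223) = -(14 - 2312)*(1/2223) = -1*(-2298)*(1/2223) = 2298*(1/2223) = 766/741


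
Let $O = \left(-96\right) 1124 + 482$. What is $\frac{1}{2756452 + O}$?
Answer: $\frac{1}{2649030} \approx 3.775 \cdot 10^{-7}$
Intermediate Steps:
$O = -107422$ ($O = -107904 + 482 = -107422$)
$\frac{1}{2756452 + O} = \frac{1}{2756452 - 107422} = \frac{1}{2649030}$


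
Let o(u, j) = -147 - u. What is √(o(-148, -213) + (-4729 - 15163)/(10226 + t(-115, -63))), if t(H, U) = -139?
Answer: I*√98903035/10087 ≈ 0.98592*I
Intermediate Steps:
√(o(-148, -213) + (-4729 - 15163)/(10226 + t(-115, -63))) = √((-147 - 1*(-148)) + (-4729 - 15163)/(10226 - 139)) = √((-147 + 148) - 19892/10087) = √(1 - 19892*1/10087) = √(1 - 19892/10087) = √(-9805/10087) = I*√98903035/10087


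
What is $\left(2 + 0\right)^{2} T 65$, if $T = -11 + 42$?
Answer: $8060$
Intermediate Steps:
$T = 31$
$\left(2 + 0\right)^{2} T 65 = \left(2 + 0\right)^{2} \cdot 31 \cdot 65 = 2^{2} \cdot 31 \cdot 65 = 4 \cdot 31 \cdot 65 = 124 \cdot 65 = 8060$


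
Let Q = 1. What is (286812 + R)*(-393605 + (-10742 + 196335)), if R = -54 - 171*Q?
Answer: -59613535044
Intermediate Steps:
R = -225 (R = -54 - 171*1 = -54 - 171 = -225)
(286812 + R)*(-393605 + (-10742 + 196335)) = (286812 - 225)*(-393605 + (-10742 + 196335)) = 286587*(-393605 + 185593) = 286587*(-208012) = -59613535044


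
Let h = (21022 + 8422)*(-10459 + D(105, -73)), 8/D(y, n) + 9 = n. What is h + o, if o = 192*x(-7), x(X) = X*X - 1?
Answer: -12625886556/41 ≈ -3.0795e+8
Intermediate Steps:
x(X) = -1 + X² (x(X) = X² - 1 = -1 + X²)
D(y, n) = 8/(-9 + n)
h = -12626264412/41 (h = (21022 + 8422)*(-10459 + 8/(-9 - 73)) = 29444*(-10459 + 8/(-82)) = 29444*(-10459 + 8*(-1/82)) = 29444*(-10459 - 4/41) = 29444*(-428823/41) = -12626264412/41 ≈ -3.0796e+8)
o = 9216 (o = 192*(-1 + (-7)²) = 192*(-1 + 49) = 192*48 = 9216)
h + o = -12626264412/41 + 9216 = -12625886556/41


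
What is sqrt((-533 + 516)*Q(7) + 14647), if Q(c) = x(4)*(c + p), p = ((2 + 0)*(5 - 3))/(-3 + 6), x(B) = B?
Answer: sqrt(126723)/3 ≈ 118.66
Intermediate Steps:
p = 4/3 (p = (2*2)/3 = 4*(1/3) = 4/3 ≈ 1.3333)
Q(c) = 16/3 + 4*c (Q(c) = 4*(c + 4/3) = 4*(4/3 + c) = 16/3 + 4*c)
sqrt((-533 + 516)*Q(7) + 14647) = sqrt((-533 + 516)*(16/3 + 4*7) + 14647) = sqrt(-17*(16/3 + 28) + 14647) = sqrt(-17*100/3 + 14647) = sqrt(-1700/3 + 14647) = sqrt(42241/3) = sqrt(126723)/3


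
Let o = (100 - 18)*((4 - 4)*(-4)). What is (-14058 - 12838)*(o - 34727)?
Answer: 934017392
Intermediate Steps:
o = 0 (o = 82*(0*(-4)) = 82*0 = 0)
(-14058 - 12838)*(o - 34727) = (-14058 - 12838)*(0 - 34727) = -26896*(-34727) = 934017392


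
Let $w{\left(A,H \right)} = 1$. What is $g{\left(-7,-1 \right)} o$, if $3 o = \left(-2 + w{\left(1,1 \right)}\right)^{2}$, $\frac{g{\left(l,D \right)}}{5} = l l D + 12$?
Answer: $- \frac{185}{3} \approx -61.667$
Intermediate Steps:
$g{\left(l,D \right)} = 60 + 5 D l^{2}$ ($g{\left(l,D \right)} = 5 \left(l l D + 12\right) = 5 \left(l^{2} D + 12\right) = 5 \left(D l^{2} + 12\right) = 5 \left(12 + D l^{2}\right) = 60 + 5 D l^{2}$)
$o = \frac{1}{3}$ ($o = \frac{\left(-2 + 1\right)^{2}}{3} = \frac{\left(-1\right)^{2}}{3} = \frac{1}{3} \cdot 1 = \frac{1}{3} \approx 0.33333$)
$g{\left(-7,-1 \right)} o = \left(60 + 5 \left(-1\right) \left(-7\right)^{2}\right) \frac{1}{3} = \left(60 + 5 \left(-1\right) 49\right) \frac{1}{3} = \left(60 - 245\right) \frac{1}{3} = \left(-185\right) \frac{1}{3} = - \frac{185}{3}$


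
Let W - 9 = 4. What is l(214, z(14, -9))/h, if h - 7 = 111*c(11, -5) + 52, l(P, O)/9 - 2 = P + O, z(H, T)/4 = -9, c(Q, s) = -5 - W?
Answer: -1620/1939 ≈ -0.83548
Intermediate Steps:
W = 13 (W = 9 + 4 = 13)
c(Q, s) = -18 (c(Q, s) = -5 - 1*13 = -5 - 13 = -18)
z(H, T) = -36 (z(H, T) = 4*(-9) = -36)
l(P, O) = 18 + 9*O + 9*P (l(P, O) = 18 + 9*(P + O) = 18 + 9*(O + P) = 18 + (9*O + 9*P) = 18 + 9*O + 9*P)
h = -1939 (h = 7 + (111*(-18) + 52) = 7 + (-1998 + 52) = 7 - 1946 = -1939)
l(214, z(14, -9))/h = (18 + 9*(-36) + 9*214)/(-1939) = (18 - 324 + 1926)*(-1/1939) = 1620*(-1/1939) = -1620/1939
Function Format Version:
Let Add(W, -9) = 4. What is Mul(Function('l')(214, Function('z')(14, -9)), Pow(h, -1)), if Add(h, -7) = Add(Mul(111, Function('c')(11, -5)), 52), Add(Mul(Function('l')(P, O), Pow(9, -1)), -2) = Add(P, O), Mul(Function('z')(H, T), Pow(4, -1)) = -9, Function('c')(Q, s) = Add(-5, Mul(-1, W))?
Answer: Rational(-1620, 1939) ≈ -0.83548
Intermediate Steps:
W = 13 (W = Add(9, 4) = 13)
Function('c')(Q, s) = -18 (Function('c')(Q, s) = Add(-5, Mul(-1, 13)) = Add(-5, -13) = -18)
Function('z')(H, T) = -36 (Function('z')(H, T) = Mul(4, -9) = -36)
Function('l')(P, O) = Add(18, Mul(9, O), Mul(9, P)) (Function('l')(P, O) = Add(18, Mul(9, Add(P, O))) = Add(18, Mul(9, Add(O, P))) = Add(18, Add(Mul(9, O), Mul(9, P))) = Add(18, Mul(9, O), Mul(9, P)))
h = -1939 (h = Add(7, Add(Mul(111, -18), 52)) = Add(7, Add(-1998, 52)) = Add(7, -1946) = -1939)
Mul(Function('l')(214, Function('z')(14, -9)), Pow(h, -1)) = Mul(Add(18, Mul(9, -36), Mul(9, 214)), Pow(-1939, -1)) = Mul(Add(18, -324, 1926), Rational(-1, 1939)) = Mul(1620, Rational(-1, 1939)) = Rational(-1620, 1939)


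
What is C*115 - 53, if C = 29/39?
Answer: 1268/39 ≈ 32.513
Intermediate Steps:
C = 29/39 (C = 29*(1/39) = 29/39 ≈ 0.74359)
C*115 - 53 = (29/39)*115 - 53 = 3335/39 - 53 = 1268/39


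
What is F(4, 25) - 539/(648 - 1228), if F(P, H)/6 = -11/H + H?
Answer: 430039/2900 ≈ 148.29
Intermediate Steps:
F(P, H) = -66/H + 6*H (F(P, H) = 6*(-11/H + H) = 6*(H - 11/H) = -66/H + 6*H)
F(4, 25) - 539/(648 - 1228) = (-66/25 + 6*25) - 539/(648 - 1228) = (-66*1/25 + 150) - 539/(-580) = (-66/25 + 150) - 539*(-1/580) = 3684/25 + 539/580 = 430039/2900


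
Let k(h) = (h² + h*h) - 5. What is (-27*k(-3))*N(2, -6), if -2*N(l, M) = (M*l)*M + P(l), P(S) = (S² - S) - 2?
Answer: 12636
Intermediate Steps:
P(S) = -2 + S² - S
N(l, M) = 1 + l/2 - l²/2 - l*M²/2 (N(l, M) = -((M*l)*M + (-2 + l² - l))/2 = -(l*M² + (-2 + l² - l))/2 = -(-2 + l² - l + l*M²)/2 = 1 + l/2 - l²/2 - l*M²/2)
k(h) = -5 + 2*h² (k(h) = (h² + h²) - 5 = 2*h² - 5 = -5 + 2*h²)
(-27*k(-3))*N(2, -6) = (-27*(-5 + 2*(-3)²))*(1 + (½)*2 - ½*2² - ½*2*(-6)²) = (-27*(-5 + 2*9))*(1 + 1 - ½*4 - ½*2*36) = (-27*(-5 + 18))*(1 + 1 - 2 - 36) = -27*13*(-36) = -351*(-36) = 12636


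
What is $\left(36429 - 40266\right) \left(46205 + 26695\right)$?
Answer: $-279717300$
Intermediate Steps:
$\left(36429 - 40266\right) \left(46205 + 26695\right) = \left(-3837\right) 72900 = -279717300$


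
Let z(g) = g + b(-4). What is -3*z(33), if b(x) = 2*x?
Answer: -75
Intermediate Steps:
z(g) = -8 + g (z(g) = g + 2*(-4) = g - 8 = -8 + g)
-3*z(33) = -3*(-8 + 33) = -3*25 = -75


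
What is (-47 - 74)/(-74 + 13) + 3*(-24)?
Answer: -4271/61 ≈ -70.016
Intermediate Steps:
(-47 - 74)/(-74 + 13) + 3*(-24) = -121/(-61) - 72 = -121*(-1/61) - 72 = 121/61 - 72 = -4271/61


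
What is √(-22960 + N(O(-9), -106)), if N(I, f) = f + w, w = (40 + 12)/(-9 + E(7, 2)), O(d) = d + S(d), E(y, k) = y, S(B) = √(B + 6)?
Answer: 2*I*√5773 ≈ 151.96*I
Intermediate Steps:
S(B) = √(6 + B)
O(d) = d + √(6 + d)
w = -26 (w = (40 + 12)/(-9 + 7) = 52/(-2) = 52*(-½) = -26)
N(I, f) = -26 + f (N(I, f) = f - 26 = -26 + f)
√(-22960 + N(O(-9), -106)) = √(-22960 + (-26 - 106)) = √(-22960 - 132) = √(-23092) = 2*I*√5773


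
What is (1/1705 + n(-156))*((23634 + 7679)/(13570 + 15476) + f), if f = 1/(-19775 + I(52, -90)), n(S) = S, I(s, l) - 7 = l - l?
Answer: -11759431972493/69927083160 ≈ -168.17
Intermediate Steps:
I(s, l) = 7 (I(s, l) = 7 + (l - l) = 7 + 0 = 7)
f = -1/19768 (f = 1/(-19775 + 7) = 1/(-19768) = -1/19768 ≈ -5.0587e-5)
(1/1705 + n(-156))*((23634 + 7679)/(13570 + 15476) + f) = (1/1705 - 156)*((23634 + 7679)/(13570 + 15476) - 1/19768) = (1/1705 - 156)*(31313/29046 - 1/19768) = -265979*(31313*(1/29046) - 1/19768)/1705 = -265979*(31313/29046 - 1/19768)/1705 = -265979/1705*309483169/287090664 = -11759431972493/69927083160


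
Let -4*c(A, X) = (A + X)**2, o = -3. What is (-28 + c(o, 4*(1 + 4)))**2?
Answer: 160801/16 ≈ 10050.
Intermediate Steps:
c(A, X) = -(A + X)**2/4
(-28 + c(o, 4*(1 + 4)))**2 = (-28 - (-3 + 4*(1 + 4))**2/4)**2 = (-28 - (-3 + 4*5)**2/4)**2 = (-28 - (-3 + 20)**2/4)**2 = (-28 - 1/4*17**2)**2 = (-28 - 1/4*289)**2 = (-28 - 289/4)**2 = (-401/4)**2 = 160801/16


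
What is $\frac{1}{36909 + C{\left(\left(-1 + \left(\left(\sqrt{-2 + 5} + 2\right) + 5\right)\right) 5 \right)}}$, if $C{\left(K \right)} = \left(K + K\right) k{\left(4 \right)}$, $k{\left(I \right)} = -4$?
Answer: $\frac{12223}{448203587} + \frac{40 \sqrt{3}}{1344610761} \approx 2.7323 \cdot 10^{-5}$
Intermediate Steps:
$C{\left(K \right)} = - 8 K$ ($C{\left(K \right)} = \left(K + K\right) \left(-4\right) = 2 K \left(-4\right) = - 8 K$)
$\frac{1}{36909 + C{\left(\left(-1 + \left(\left(\sqrt{-2 + 5} + 2\right) + 5\right)\right) 5 \right)}} = \frac{1}{36909 - 8 \left(-1 + \left(\left(\sqrt{-2 + 5} + 2\right) + 5\right)\right) 5} = \frac{1}{36909 - 8 \left(-1 + \left(\left(\sqrt{3} + 2\right) + 5\right)\right) 5} = \frac{1}{36909 - 8 \left(-1 + \left(\left(2 + \sqrt{3}\right) + 5\right)\right) 5} = \frac{1}{36909 - 8 \left(-1 + \left(7 + \sqrt{3}\right)\right) 5} = \frac{1}{36909 - 8 \left(6 + \sqrt{3}\right) 5} = \frac{1}{36909 - 8 \left(30 + 5 \sqrt{3}\right)} = \frac{1}{36909 - \left(240 + 40 \sqrt{3}\right)} = \frac{1}{36669 - 40 \sqrt{3}}$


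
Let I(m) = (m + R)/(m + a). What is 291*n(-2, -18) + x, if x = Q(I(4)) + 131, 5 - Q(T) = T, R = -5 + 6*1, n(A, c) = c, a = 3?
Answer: -35719/7 ≈ -5102.7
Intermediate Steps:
R = 1 (R = -5 + 6 = 1)
I(m) = (1 + m)/(3 + m) (I(m) = (m + 1)/(m + 3) = (1 + m)/(3 + m))
Q(T) = 5 - T
x = 947/7 (x = (5 - (1 + 4)/(3 + 4)) + 131 = (5 - 5/7) + 131 = 30/7 + 131 = 947/7 ≈ 135.29)
291*n(-2, -18) + x = 291*(-18) + 947/7 = -5238 + 947/7 = -35719/7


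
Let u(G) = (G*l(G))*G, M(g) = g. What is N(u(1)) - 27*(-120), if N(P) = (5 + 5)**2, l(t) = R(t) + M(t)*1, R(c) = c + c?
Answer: 3340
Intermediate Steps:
R(c) = 2*c
l(t) = 3*t (l(t) = 2*t + t*1 = 2*t + t = 3*t)
u(G) = 3*G**3 (u(G) = (G*(3*G))*G = (3*G**2)*G = 3*G**3)
N(P) = 100 (N(P) = 10**2 = 100)
N(u(1)) - 27*(-120) = 100 - 27*(-120) = 100 + 3240 = 3340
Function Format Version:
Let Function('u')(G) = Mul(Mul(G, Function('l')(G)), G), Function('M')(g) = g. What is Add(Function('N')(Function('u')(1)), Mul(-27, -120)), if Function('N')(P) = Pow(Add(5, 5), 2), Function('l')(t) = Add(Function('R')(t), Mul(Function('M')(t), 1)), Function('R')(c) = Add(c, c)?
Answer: 3340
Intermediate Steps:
Function('R')(c) = Mul(2, c)
Function('l')(t) = Mul(3, t) (Function('l')(t) = Add(Mul(2, t), Mul(t, 1)) = Add(Mul(2, t), t) = Mul(3, t))
Function('u')(G) = Mul(3, Pow(G, 3)) (Function('u')(G) = Mul(Mul(G, Mul(3, G)), G) = Mul(Mul(3, Pow(G, 2)), G) = Mul(3, Pow(G, 3)))
Function('N')(P) = 100 (Function('N')(P) = Pow(10, 2) = 100)
Add(Function('N')(Function('u')(1)), Mul(-27, -120)) = Add(100, Mul(-27, -120)) = Add(100, 3240) = 3340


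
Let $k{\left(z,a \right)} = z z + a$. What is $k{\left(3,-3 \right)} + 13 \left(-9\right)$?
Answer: $-111$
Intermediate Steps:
$k{\left(z,a \right)} = a + z^{2}$ ($k{\left(z,a \right)} = z^{2} + a = a + z^{2}$)
$k{\left(3,-3 \right)} + 13 \left(-9\right) = \left(-3 + 3^{2}\right) + 13 \left(-9\right) = \left(-3 + 9\right) - 117 = 6 - 117 = -111$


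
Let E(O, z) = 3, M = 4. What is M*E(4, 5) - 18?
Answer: -6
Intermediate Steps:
M*E(4, 5) - 18 = 4*3 - 18 = 12 - 18 = -6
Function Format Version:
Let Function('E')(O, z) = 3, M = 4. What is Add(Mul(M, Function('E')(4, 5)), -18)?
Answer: -6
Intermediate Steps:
Add(Mul(M, Function('E')(4, 5)), -18) = Add(Mul(4, 3), -18) = Add(12, -18) = -6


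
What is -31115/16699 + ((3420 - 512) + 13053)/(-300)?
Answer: -275867239/5009700 ≈ -55.067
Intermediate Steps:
-31115/16699 + ((3420 - 512) + 13053)/(-300) = -31115*1/16699 + (2908 + 13053)*(-1/300) = -31115/16699 + 15961*(-1/300) = -31115/16699 - 15961/300 = -275867239/5009700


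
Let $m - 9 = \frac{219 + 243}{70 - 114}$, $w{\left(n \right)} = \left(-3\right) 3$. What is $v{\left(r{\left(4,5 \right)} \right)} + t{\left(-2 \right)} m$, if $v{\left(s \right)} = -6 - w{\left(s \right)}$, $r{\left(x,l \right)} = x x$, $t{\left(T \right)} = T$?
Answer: $6$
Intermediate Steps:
$w{\left(n \right)} = -9$
$r{\left(x,l \right)} = x^{2}$
$m = - \frac{3}{2}$ ($m = 9 + \frac{219 + 243}{70 - 114} = 9 + \frac{462}{-44} = 9 + 462 \left(- \frac{1}{44}\right) = 9 - \frac{21}{2} = - \frac{3}{2} \approx -1.5$)
$v{\left(s \right)} = 3$ ($v{\left(s \right)} = -6 - -9 = -6 + 9 = 3$)
$v{\left(r{\left(4,5 \right)} \right)} + t{\left(-2 \right)} m = 3 - -3 = 3 + 3 = 6$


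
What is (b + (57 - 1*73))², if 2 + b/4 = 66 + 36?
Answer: 147456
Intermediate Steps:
b = 400 (b = -8 + 4*(66 + 36) = -8 + 4*102 = -8 + 408 = 400)
(b + (57 - 1*73))² = (400 + (57 - 1*73))² = (400 + (57 - 73))² = (400 - 16)² = 384² = 147456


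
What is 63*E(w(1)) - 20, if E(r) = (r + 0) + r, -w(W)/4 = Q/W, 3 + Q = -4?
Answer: 3508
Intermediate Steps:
Q = -7 (Q = -3 - 4 = -7)
w(W) = 28/W (w(W) = -(-28)/W = 28/W)
E(r) = 2*r (E(r) = r + r = 2*r)
63*E(w(1)) - 20 = 63*(2*(28/1)) - 20 = 63*(2*(28*1)) - 20 = 63*(2*28) - 20 = 63*56 - 20 = 3528 - 20 = 3508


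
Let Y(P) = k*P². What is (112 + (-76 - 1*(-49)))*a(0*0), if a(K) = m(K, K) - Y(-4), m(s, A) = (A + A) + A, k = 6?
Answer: -8160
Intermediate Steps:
m(s, A) = 3*A (m(s, A) = 2*A + A = 3*A)
Y(P) = 6*P²
a(K) = -96 + 3*K (a(K) = 3*K - 6*(-4)² = 3*K - 6*16 = 3*K - 1*96 = 3*K - 96 = -96 + 3*K)
(112 + (-76 - 1*(-49)))*a(0*0) = (112 + (-76 - 1*(-49)))*(-96 + 3*(0*0)) = (112 + (-76 + 49))*(-96 + 3*0) = (112 - 27)*(-96 + 0) = 85*(-96) = -8160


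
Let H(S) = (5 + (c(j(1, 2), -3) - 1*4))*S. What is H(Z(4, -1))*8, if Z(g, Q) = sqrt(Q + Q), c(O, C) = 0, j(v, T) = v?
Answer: 8*I*sqrt(2) ≈ 11.314*I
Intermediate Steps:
Z(g, Q) = sqrt(2)*sqrt(Q) (Z(g, Q) = sqrt(2*Q) = sqrt(2)*sqrt(Q))
H(S) = S (H(S) = (5 + (0 - 1*4))*S = (5 + (0 - 4))*S = (5 - 4)*S = 1*S = S)
H(Z(4, -1))*8 = (sqrt(2)*sqrt(-1))*8 = (sqrt(2)*I)*8 = (I*sqrt(2))*8 = 8*I*sqrt(2)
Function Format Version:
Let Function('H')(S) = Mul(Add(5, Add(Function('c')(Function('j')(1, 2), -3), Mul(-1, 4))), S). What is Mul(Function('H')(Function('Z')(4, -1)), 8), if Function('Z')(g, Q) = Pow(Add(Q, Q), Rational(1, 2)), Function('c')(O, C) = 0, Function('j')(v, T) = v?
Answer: Mul(8, I, Pow(2, Rational(1, 2))) ≈ Mul(11.314, I)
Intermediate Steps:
Function('Z')(g, Q) = Mul(Pow(2, Rational(1, 2)), Pow(Q, Rational(1, 2))) (Function('Z')(g, Q) = Pow(Mul(2, Q), Rational(1, 2)) = Mul(Pow(2, Rational(1, 2)), Pow(Q, Rational(1, 2))))
Function('H')(S) = S (Function('H')(S) = Mul(Add(5, Add(0, Mul(-1, 4))), S) = Mul(Add(5, Add(0, -4)), S) = Mul(Add(5, -4), S) = Mul(1, S) = S)
Mul(Function('H')(Function('Z')(4, -1)), 8) = Mul(Mul(Pow(2, Rational(1, 2)), Pow(-1, Rational(1, 2))), 8) = Mul(Mul(Pow(2, Rational(1, 2)), I), 8) = Mul(Mul(I, Pow(2, Rational(1, 2))), 8) = Mul(8, I, Pow(2, Rational(1, 2)))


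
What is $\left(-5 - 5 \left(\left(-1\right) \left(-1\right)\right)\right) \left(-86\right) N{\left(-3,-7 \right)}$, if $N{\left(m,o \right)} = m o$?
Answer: $18060$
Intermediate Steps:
$\left(-5 - 5 \left(\left(-1\right) \left(-1\right)\right)\right) \left(-86\right) N{\left(-3,-7 \right)} = \left(-5 - 5 \left(\left(-1\right) \left(-1\right)\right)\right) \left(-86\right) \left(\left(-3\right) \left(-7\right)\right) = \left(-5 - 5\right) \left(-86\right) 21 = \left(-10\right) \left(-86\right) 21 = 860 \cdot 21 = 18060$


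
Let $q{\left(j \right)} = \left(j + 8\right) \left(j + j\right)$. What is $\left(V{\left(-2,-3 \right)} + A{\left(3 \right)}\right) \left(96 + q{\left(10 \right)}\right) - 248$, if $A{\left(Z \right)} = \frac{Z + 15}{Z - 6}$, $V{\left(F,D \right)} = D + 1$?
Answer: $-3896$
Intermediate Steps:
$V{\left(F,D \right)} = 1 + D$
$q{\left(j \right)} = 2 j \left(8 + j\right)$ ($q{\left(j \right)} = \left(8 + j\right) 2 j = 2 j \left(8 + j\right)$)
$A{\left(Z \right)} = \frac{15 + Z}{-6 + Z}$
$\left(V{\left(-2,-3 \right)} + A{\left(3 \right)}\right) \left(96 + q{\left(10 \right)}\right) - 248 = \left(\left(1 - 3\right) + \frac{15 + 3}{-6 + 3}\right) \left(96 + 2 \cdot 10 \left(8 + 10\right)\right) - 248 = \left(-2 + \frac{1}{-3} \cdot 18\right) \left(96 + 2 \cdot 10 \cdot 18\right) - 248 = \left(-2 - 6\right) \left(96 + 360\right) - 248 = \left(-2 - 6\right) 456 - 248 = \left(-8\right) 456 - 248 = -3648 - 248 = -3896$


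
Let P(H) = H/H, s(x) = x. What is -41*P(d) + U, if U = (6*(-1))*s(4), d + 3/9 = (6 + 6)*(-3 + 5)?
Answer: -65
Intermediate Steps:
d = 71/3 (d = -⅓ + (6 + 6)*(-3 + 5) = -⅓ + 12*2 = -⅓ + 24 = 71/3 ≈ 23.667)
P(H) = 1
U = -24 (U = (6*(-1))*4 = -6*4 = -24)
-41*P(d) + U = -41*1 - 24 = -41 - 24 = -65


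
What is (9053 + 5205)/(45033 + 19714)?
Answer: 14258/64747 ≈ 0.22021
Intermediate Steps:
(9053 + 5205)/(45033 + 19714) = 14258/64747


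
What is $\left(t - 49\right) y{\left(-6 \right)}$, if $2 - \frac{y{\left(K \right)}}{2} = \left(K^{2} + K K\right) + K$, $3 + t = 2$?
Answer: $6400$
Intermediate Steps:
$t = -1$ ($t = -3 + 2 = -1$)
$y{\left(K \right)} = 4 - 4 K^{2} - 2 K$ ($y{\left(K \right)} = 4 - 2 \left(\left(K^{2} + K K\right) + K\right) = 4 - 2 \left(\left(K^{2} + K^{2}\right) + K\right) = 4 - 2 \left(2 K^{2} + K\right) = 4 - 2 \left(K + 2 K^{2}\right) = 4 - \left(2 K + 4 K^{2}\right) = 4 - 4 K^{2} - 2 K$)
$\left(t - 49\right) y{\left(-6 \right)} = \left(-1 - 49\right) \left(4 - 4 \left(-6\right)^{2} - -12\right) = - 50 \left(4 - 144 + 12\right) = \left(-50\right) \left(-128\right) = 6400$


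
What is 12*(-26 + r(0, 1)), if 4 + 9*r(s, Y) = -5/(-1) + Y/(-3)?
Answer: -2800/9 ≈ -311.11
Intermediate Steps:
r(s, Y) = 1/9 - Y/27 (r(s, Y) = -4/9 + (-5/(-1) + Y/(-3))/9 = -4/9 + (-5*(-1) + Y*(-1/3))/9 = -4/9 + (5 - Y/3)/9 = -4/9 + (5/9 - Y/27) = 1/9 - Y/27)
12*(-26 + r(0, 1)) = 12*(-26 + (1/9 - 1/27*1)) = 12*(-26 + (1/9 - 1/27)) = 12*(-26 + 2/27) = 12*(-700/27) = -2800/9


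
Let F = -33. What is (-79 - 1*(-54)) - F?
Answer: 8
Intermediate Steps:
(-79 - 1*(-54)) - F = (-79 - 1*(-54)) - 1*(-33) = (-79 + 54) + 33 = -25 + 33 = 8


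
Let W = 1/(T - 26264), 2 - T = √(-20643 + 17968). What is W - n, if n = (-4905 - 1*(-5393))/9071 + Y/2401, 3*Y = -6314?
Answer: 5296539052377452/6437656799569821 + 5*I*√107/689695319 ≈ 0.82274 + 7.499e-8*I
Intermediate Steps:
Y = -6314/3 (Y = (⅓)*(-6314) = -6314/3 ≈ -2104.7)
T = 2 - 5*I*√107 (T = 2 - √(-20643 + 17968) = 2 - √(-2675) = 2 - 5*I*√107 ≈ 2.0 - 51.72*I)
W = 1/(-26262 - 5*I*√107) (W = 1/((2 - 5*I*√107) - 26264) = 1/(-26262 - 5*I*√107) ≈ -3.8078e-5 + 7.499e-8*I)
n = -7679890/9334059 (n = (-4905 - 1*(-5393))/9071 - 6314/3/2401 = (-4905 + 5393)*(1/9071) - 6314/3*1/2401 = 488*(1/9071) - 902/1029 = 488/9071 - 902/1029 = -7679890/9334059 ≈ -0.82278)
W - n = I/(-26262*I + 5*√107) - 1*(-7679890/9334059) = I/(-26262*I + 5*√107) + 7679890/9334059 = 7679890/9334059 + I/(-26262*I + 5*√107)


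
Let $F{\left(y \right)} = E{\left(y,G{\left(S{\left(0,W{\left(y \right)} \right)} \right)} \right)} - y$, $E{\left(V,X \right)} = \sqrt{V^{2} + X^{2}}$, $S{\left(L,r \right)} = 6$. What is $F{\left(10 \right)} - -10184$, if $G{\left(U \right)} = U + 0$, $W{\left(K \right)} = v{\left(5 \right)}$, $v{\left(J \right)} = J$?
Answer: $10174 + 2 \sqrt{34} \approx 10186.0$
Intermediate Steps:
$W{\left(K \right)} = 5$
$G{\left(U \right)} = U$
$F{\left(y \right)} = \sqrt{36 + y^{2}} - y$ ($F{\left(y \right)} = \sqrt{y^{2} + 6^{2}} - y = \sqrt{y^{2} + 36} - y = \sqrt{36 + y^{2}} - y$)
$F{\left(10 \right)} - -10184 = \left(\sqrt{36 + 10^{2}} - 10\right) - -10184 = \left(\sqrt{36 + 100} - 10\right) + 10184 = \left(\sqrt{136} - 10\right) + 10184 = \left(2 \sqrt{34} - 10\right) + 10184 = \left(-10 + 2 \sqrt{34}\right) + 10184 = 10174 + 2 \sqrt{34}$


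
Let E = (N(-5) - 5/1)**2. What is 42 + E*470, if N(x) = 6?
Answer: 512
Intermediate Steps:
E = 1 (E = (6 - 5/1)**2 = (6 - 5*1)**2 = (6 - 5)**2 = 1**2 = 1)
42 + E*470 = 42 + 1*470 = 42 + 470 = 512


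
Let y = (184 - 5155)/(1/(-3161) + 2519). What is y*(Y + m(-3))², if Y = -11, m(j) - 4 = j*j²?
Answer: -3027435106/1327093 ≈ -2281.3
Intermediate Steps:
m(j) = 4 + j³ (m(j) = 4 + j*j² = 4 + j³)
y = -5237777/2654186 (y = -4971/(-1/3161 + 2519) = -4971/7962558/3161 = -4971*3161/7962558 = -5237777/2654186 ≈ -1.9734)
y*(Y + m(-3))² = -5237777*(-11 + (4 + (-3)³))²/2654186 = -5237777*(-11 + (4 - 27))²/2654186 = -5237777*(-11 - 23)²/2654186 = -5237777/2654186*(-34)² = -5237777/2654186*1156 = -3027435106/1327093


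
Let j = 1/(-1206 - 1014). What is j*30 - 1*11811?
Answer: -874015/74 ≈ -11811.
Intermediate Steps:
j = -1/2220 (j = 1/(-2220) = -1/2220 ≈ -0.00045045)
j*30 - 1*11811 = -1/2220*30 - 1*11811 = -1/74 - 11811 = -874015/74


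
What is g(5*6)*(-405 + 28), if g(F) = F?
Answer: -11310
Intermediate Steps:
g(5*6)*(-405 + 28) = (5*6)*(-405 + 28) = 30*(-377) = -11310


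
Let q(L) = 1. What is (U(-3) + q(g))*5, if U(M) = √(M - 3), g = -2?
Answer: 5 + 5*I*√6 ≈ 5.0 + 12.247*I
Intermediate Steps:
U(M) = √(-3 + M)
(U(-3) + q(g))*5 = (√(-3 - 3) + 1)*5 = (√(-6) + 1)*5 = (I*√6 + 1)*5 = (1 + I*√6)*5 = 5 + 5*I*√6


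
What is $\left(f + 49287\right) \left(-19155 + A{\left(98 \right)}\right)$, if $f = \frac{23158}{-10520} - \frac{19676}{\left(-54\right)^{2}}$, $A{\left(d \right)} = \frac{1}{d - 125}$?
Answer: $- \frac{48863386235005757}{51766290} \approx -9.4392 \cdot 10^{8}$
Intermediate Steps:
$A{\left(d \right)} = \frac{1}{-125 + d}$
$f = - \frac{34315031}{3834540}$ ($f = 23158 \left(- \frac{1}{10520}\right) - \frac{19676}{2916} = - \frac{11579}{5260} - \frac{4919}{729} = - \frac{34315031}{3834540} \approx -8.9489$)
$\left(f + 49287\right) \left(-19155 + A{\left(98 \right)}\right) = \left(- \frac{34315031}{3834540} + 49287\right) \left(-19155 + \frac{1}{-125 + 98}\right) = \frac{188958657949 \left(-19155 + \frac{1}{-27}\right)}{3834540} = \frac{188958657949 \left(-19155 - \frac{1}{27}\right)}{3834540} = \frac{188958657949}{3834540} \left(- \frac{517186}{27}\right) = - \frac{48863386235005757}{51766290}$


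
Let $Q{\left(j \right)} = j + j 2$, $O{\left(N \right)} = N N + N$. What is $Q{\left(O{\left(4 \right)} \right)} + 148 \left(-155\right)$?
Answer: $-22880$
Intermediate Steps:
$O{\left(N \right)} = N + N^{2}$ ($O{\left(N \right)} = N^{2} + N = N + N^{2}$)
$Q{\left(j \right)} = 3 j$ ($Q{\left(j \right)} = j + 2 j = 3 j$)
$Q{\left(O{\left(4 \right)} \right)} + 148 \left(-155\right) = 3 \cdot 4 \left(1 + 4\right) + 148 \left(-155\right) = 3 \cdot 4 \cdot 5 - 22940 = 3 \cdot 20 - 22940 = 60 - 22940 = -22880$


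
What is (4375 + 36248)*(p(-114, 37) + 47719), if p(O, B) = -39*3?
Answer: 1933736046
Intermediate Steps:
p(O, B) = -117
(4375 + 36248)*(p(-114, 37) + 47719) = (4375 + 36248)*(-117 + 47719) = 40623*47602 = 1933736046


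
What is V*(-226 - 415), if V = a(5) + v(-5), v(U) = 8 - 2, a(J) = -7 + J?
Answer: -2564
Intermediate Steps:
v(U) = 6
V = 4 (V = (-7 + 5) + 6 = -2 + 6 = 4)
V*(-226 - 415) = 4*(-226 - 415) = 4*(-641) = -2564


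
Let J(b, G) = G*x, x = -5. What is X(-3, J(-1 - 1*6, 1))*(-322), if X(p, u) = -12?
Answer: 3864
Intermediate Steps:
J(b, G) = -5*G (J(b, G) = G*(-5) = -5*G)
X(-3, J(-1 - 1*6, 1))*(-322) = -12*(-322) = 3864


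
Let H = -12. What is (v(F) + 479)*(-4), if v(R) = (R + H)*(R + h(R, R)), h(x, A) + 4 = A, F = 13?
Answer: -2004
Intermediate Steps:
h(x, A) = -4 + A
v(R) = (-12 + R)*(-4 + 2*R) (v(R) = (R - 12)*(R + (-4 + R)) = (-12 + R)*(-4 + 2*R))
(v(F) + 479)*(-4) = ((48 - 28*13 + 2*13**2) + 479)*(-4) = ((48 - 364 + 2*169) + 479)*(-4) = ((48 - 364 + 338) + 479)*(-4) = (22 + 479)*(-4) = 501*(-4) = -2004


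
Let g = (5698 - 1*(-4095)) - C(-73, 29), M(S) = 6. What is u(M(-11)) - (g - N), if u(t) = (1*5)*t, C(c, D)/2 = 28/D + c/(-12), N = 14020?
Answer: 743171/174 ≈ 4271.1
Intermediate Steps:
C(c, D) = 56/D - c/6 (C(c, D) = 2*(28/D + c/(-12)) = 2*(28/D + c*(-1/12)) = 2*(28/D - c/12) = 56/D - c/6)
u(t) = 5*t
g = 1701529/174 (g = (5698 - 1*(-4095)) - (56/29 - ⅙*(-73)) = (5698 + 4095) - (56*(1/29) + 73/6) = 9793 - (56/29 + 73/6) = 9793 - 1*2453/174 = 9793 - 2453/174 = 1701529/174 ≈ 9778.9)
u(M(-11)) - (g - N) = 5*6 - (1701529/174 - 1*14020) = 30 - (1701529/174 - 14020) = 30 - 1*(-737951/174) = 30 + 737951/174 = 743171/174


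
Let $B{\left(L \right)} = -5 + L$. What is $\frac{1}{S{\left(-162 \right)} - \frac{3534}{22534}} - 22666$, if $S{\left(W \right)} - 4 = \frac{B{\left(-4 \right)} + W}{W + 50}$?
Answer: $- \frac{8083785150}{356651} \approx -22666.0$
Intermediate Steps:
$S{\left(W \right)} = 4 + \frac{-9 + W}{50 + W}$ ($S{\left(W \right)} = 4 + \frac{\left(-5 - 4\right) + W}{W + 50} = 4 + \frac{-9 + W}{50 + W}$)
$\frac{1}{S{\left(-162 \right)} - \frac{3534}{22534}} - 22666 = \frac{1}{\frac{191 + 5 \left(-162\right)}{50 - 162} - \frac{3534}{22534}} - 22666 = \frac{1}{\frac{191 - 810}{-112} - \frac{93}{593}} - 22666 = \frac{1}{\left(- \frac{1}{112}\right) \left(-619\right) - \frac{93}{593}} - 22666 = \frac{1}{\frac{619}{112} - \frac{93}{593}} - 22666 = \frac{1}{\frac{356651}{66416}} - 22666 = \frac{66416}{356651} - 22666 = - \frac{8083785150}{356651}$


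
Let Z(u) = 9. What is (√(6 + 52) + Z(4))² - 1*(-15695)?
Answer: 15834 + 18*√58 ≈ 15971.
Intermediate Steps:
(√(6 + 52) + Z(4))² - 1*(-15695) = (√(6 + 52) + 9)² - 1*(-15695) = (√58 + 9)² + 15695 = (9 + √58)² + 15695 = 15695 + (9 + √58)²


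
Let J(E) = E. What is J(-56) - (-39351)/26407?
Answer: -1439441/26407 ≈ -54.510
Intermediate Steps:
J(-56) - (-39351)/26407 = -56 - (-39351)/26407 = -56 - 1*(-39351/26407) = -56 + 39351/26407 = -1439441/26407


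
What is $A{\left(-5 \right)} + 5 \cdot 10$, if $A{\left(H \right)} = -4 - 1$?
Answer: $45$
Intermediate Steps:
$A{\left(H \right)} = -5$ ($A{\left(H \right)} = -4 - 1 = -5$)
$A{\left(-5 \right)} + 5 \cdot 10 = -5 + 5 \cdot 10 = -5 + 50 = 45$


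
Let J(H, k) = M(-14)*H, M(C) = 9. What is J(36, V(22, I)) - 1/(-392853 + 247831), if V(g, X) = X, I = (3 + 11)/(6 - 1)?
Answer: 46987129/145022 ≈ 324.00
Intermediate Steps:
I = 14/5 ≈ 2.8000
J(H, k) = 9*H
J(36, V(22, I)) - 1/(-392853 + 247831) = 9*36 - 1/(-392853 + 247831) = 324 - 1/(-145022) = 324 - 1*(-1/145022) = 324 + 1/145022 = 46987129/145022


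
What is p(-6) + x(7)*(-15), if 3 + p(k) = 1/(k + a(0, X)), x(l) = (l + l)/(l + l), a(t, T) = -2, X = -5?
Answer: -145/8 ≈ -18.125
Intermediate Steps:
x(l) = 1 (x(l) = (2*l)/((2*l)) = (2*l)*(1/(2*l)) = 1)
p(k) = -3 + 1/(-2 + k) (p(k) = -3 + 1/(k - 2) = -3 + 1/(-2 + k))
p(-6) + x(7)*(-15) = (7 - 3*(-6))/(-2 - 6) + 1*(-15) = (7 + 18)/(-8) - 15 = -⅛*25 - 15 = -25/8 - 15 = -145/8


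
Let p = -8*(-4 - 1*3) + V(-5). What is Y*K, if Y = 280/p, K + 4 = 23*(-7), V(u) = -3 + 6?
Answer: -46200/59 ≈ -783.05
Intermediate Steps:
V(u) = 3
p = 59 (p = -8*(-4 - 1*3) + 3 = -8*(-4 - 3) + 3 = -8*(-7) + 3 = 56 + 3 = 59)
K = -165 (K = -4 + 23*(-7) = -4 - 161 = -165)
Y = 280/59 ≈ 4.7458
Y*K = (280/59)*(-165) = -46200/59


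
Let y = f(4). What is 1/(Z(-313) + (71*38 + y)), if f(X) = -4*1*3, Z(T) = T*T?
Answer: 1/100655 ≈ 9.9349e-6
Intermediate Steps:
Z(T) = T²
f(X) = -12 (f(X) = -4*3 = -12)
y = -12
1/(Z(-313) + (71*38 + y)) = 1/((-313)² + (71*38 - 12)) = 1/(97969 + (2698 - 12)) = 1/(97969 + 2686) = 1/100655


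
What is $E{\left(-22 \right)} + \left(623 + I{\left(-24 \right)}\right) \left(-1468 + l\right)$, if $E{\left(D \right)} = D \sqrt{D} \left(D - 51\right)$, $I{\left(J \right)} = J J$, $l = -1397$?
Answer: $-3435135 + 1606 i \sqrt{22} \approx -3.4351 \cdot 10^{6} + 7532.8 i$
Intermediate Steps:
$I{\left(J \right)} = J^{2}$
$E{\left(D \right)} = D^{\frac{3}{2}} \left(-51 + D\right)$
$E{\left(-22 \right)} + \left(623 + I{\left(-24 \right)}\right) \left(-1468 + l\right) = \left(-22\right)^{\frac{3}{2}} \left(-51 - 22\right) + \left(623 + \left(-24\right)^{2}\right) \left(-1468 - 1397\right) = - 22 i \sqrt{22} \left(-73\right) + \left(623 + 576\right) \left(-2865\right) = 1606 i \sqrt{22} + 1199 \left(-2865\right) = 1606 i \sqrt{22} - 3435135 = -3435135 + 1606 i \sqrt{22}$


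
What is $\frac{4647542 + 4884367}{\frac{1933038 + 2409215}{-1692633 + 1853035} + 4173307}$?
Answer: $\frac{509645755806}{223137043889} \approx 2.284$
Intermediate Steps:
$\frac{4647542 + 4884367}{\frac{1933038 + 2409215}{-1692633 + 1853035} + 4173307} = \frac{9531909}{\frac{4342253}{160402} + 4173307} = \frac{9531909}{\frac{669411131667}{160402}} = 9531909 \cdot \frac{160402}{669411131667} = \frac{509645755806}{223137043889}$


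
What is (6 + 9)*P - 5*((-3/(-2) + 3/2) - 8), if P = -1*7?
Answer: -80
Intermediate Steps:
P = -7
(6 + 9)*P - 5*((-3/(-2) + 3/2) - 8) = (6 + 9)*(-7) - 5*((-3/(-2) + 3/2) - 8) = 15*(-7) - 5*((-3*(-1/2) + 3*(1/2)) - 8) = -105 - 5*((3/2 + 3/2) - 8) = -105 - 5*(3 - 8) = -105 - 5*(-5) = -105 + 25 = -80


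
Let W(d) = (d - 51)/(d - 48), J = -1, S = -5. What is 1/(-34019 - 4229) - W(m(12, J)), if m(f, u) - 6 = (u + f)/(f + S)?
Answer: -11627675/10824184 ≈ -1.0742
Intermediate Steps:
m(f, u) = 6 + (f + u)/(-5 + f) (m(f, u) = 6 + (u + f)/(f - 5) = 6 + (f + u)/(-5 + f))
W(d) = (-51 + d)/(-48 + d)
1/(-34019 - 4229) - W(m(12, J)) = 1/(-34019 - 4229) - (-51 + (-30 - 1 + 7*12)/(-5 + 12))/(-48 + (-30 - 1 + 7*12)/(-5 + 12)) = 1/(-38248) - (-51 + (-30 - 1 + 84)/7)/(-48 + (-30 - 1 + 84)/7) = -1/38248 - (-51 + (1/7)*53)/(-48 + (1/7)*53) = -1/38248 - (-51 + 53/7)/(-48 + 53/7) = -1/38248 - (-304)/((-283/7)*7) = -1/38248 - (-7)*(-304)/(283*7) = -1/38248 - 1*304/283 = -1/38248 - 304/283 = -11627675/10824184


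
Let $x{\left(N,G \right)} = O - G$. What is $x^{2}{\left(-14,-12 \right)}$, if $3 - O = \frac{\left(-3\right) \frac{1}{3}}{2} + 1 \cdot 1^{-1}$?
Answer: $\frac{841}{4} \approx 210.25$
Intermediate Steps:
$O = \frac{5}{2}$ ($O = 3 - \left(\frac{\left(-3\right) \frac{1}{3}}{2} + 1 \cdot 1^{-1}\right) = 3 - \left(\left(-3\right) \frac{1}{3} \cdot \frac{1}{2} + 1 \cdot 1\right) = 3 - \left(\left(-1\right) \frac{1}{2} + 1\right) = 3 - \left(- \frac{1}{2} + 1\right) = 3 - \frac{1}{2} = \frac{5}{2} \approx 2.5$)
$x{\left(N,G \right)} = \frac{5}{2} - G$
$x^{2}{\left(-14,-12 \right)} = \left(\frac{5}{2} - -12\right)^{2} = \left(\frac{5}{2} + 12\right)^{2} = \left(\frac{29}{2}\right)^{2} = \frac{841}{4}$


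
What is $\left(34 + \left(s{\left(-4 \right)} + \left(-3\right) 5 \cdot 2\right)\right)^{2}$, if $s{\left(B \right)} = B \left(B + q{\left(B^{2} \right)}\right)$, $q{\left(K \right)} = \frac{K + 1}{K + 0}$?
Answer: $\frac{3969}{16} \approx 248.06$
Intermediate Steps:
$q{\left(K \right)} = \frac{1 + K}{K}$
$s{\left(B \right)} = B \left(B + \frac{1 + B^{2}}{B^{2}}\right)$
$\left(34 + \left(s{\left(-4 \right)} + \left(-3\right) 5 \cdot 2\right)\right)^{2} = \left(34 + \left(\left(-4 + \frac{1}{-4} + \left(-4\right)^{2}\right) + \left(-3\right) 5 \cdot 2\right)\right)^{2} = \left(34 - \frac{73}{4}\right)^{2} = \left(\frac{63}{4}\right)^{2} = \frac{3969}{16}$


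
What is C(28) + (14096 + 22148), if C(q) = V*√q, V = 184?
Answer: 36244 + 368*√7 ≈ 37218.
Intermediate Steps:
C(q) = 184*√q
C(28) + (14096 + 22148) = 184*√28 + (14096 + 22148) = 184*(2*√7) + 36244 = 368*√7 + 36244 = 36244 + 368*√7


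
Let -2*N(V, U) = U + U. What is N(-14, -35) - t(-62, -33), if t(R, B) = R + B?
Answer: 130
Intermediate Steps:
t(R, B) = B + R
N(V, U) = -U (N(V, U) = -(U + U)/2 = -U)
N(-14, -35) - t(-62, -33) = -1*(-35) - (-33 - 62) = 35 - 1*(-95) = 35 + 95 = 130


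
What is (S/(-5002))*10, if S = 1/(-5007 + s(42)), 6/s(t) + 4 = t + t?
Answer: 200/500892777 ≈ 3.9929e-7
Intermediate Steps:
s(t) = 6/(-4 + 2*t) (s(t) = 6/(-4 + (t + t)) = 6/(-4 + 2*t))
S = -40/200277 (S = 1/(-5007 + 3/(-2 + 42)) = 1/(-5007 + 3/40) = 1/(-200277/40) = -40/200277 ≈ -0.00019972)
(S/(-5002))*10 = -40/200277/(-5002)*10 = -40/200277*(-1/5002)*10 = (20/500892777)*10 = 200/500892777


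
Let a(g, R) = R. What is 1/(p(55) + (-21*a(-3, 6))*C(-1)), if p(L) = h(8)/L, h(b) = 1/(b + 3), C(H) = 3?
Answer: -605/228689 ≈ -0.0026455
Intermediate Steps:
h(b) = 1/(3 + b)
p(L) = 1/(11*L) (p(L) = 1/((3 + 8)*L) = 1/(11*L))
1/(p(55) + (-21*a(-3, 6))*C(-1)) = 1/((1/11)/55 - 21*6*3) = 1/((1/11)*(1/55) - 126*3) = 1/(1/605 - 378) = 1/(-228689/605) = -605/228689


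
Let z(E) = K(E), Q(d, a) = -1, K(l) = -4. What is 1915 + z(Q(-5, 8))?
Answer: 1911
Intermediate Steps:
z(E) = -4
1915 + z(Q(-5, 8)) = 1915 - 4 = 1911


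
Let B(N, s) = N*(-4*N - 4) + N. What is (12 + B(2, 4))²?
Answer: 100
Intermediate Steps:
B(N, s) = N + N*(-4 - 4*N) (B(N, s) = N*(-4 - 4*N) + N = N + N*(-4 - 4*N))
(12 + B(2, 4))² = (12 - 1*2*(3 + 4*2))² = (12 - 1*2*(3 + 8))² = (12 - 1*2*11)² = (12 - 22)² = (-10)² = 100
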